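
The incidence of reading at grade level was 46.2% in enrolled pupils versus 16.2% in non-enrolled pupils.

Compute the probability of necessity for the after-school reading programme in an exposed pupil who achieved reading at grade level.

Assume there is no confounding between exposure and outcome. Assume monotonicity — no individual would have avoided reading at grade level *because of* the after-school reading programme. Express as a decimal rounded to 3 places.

p₁ = 0.462, p₀ = 0.162.
Under exogeneity and monotonicity, PN = (p₁ − p₀) / p₁.
PN = (0.462 − 0.162) / 0.462 = 0.3 / 0.462 ≈ 0.6494

PN ≈ 0.649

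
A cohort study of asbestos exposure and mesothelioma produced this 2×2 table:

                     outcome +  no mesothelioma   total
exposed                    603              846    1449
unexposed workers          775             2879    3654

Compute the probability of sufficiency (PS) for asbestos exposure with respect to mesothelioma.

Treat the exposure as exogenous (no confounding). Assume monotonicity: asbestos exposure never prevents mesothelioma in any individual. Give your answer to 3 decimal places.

PS ≈ 0.259

p₁ = P(outcome | exposed) = 603/1449 = 0.41615
p₀ = P(outcome | unexposed) = 775/3654 = 0.2121
Under exogeneity and monotonicity, PS = (p₁ − p₀)/(1 − p₀).
PS = (0.41615 − 0.2121) / 0.7879 ≈ 0.2590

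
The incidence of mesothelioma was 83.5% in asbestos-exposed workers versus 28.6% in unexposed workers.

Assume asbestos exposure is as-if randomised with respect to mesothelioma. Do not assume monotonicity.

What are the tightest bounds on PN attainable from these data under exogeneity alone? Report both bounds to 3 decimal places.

0.657 ≤ PN ≤ 0.855

p₁ = 0.835, p₀ = 0.286.
Under exogeneity alone the bounds on PN are max{0,(p₁−p₀)/p₁} ≤ PN ≤ min{1,(1−p₀)/p₁}.
  lower = (p₁ − p₀)/p₁ = 0.549 / 0.835 ≈ 0.6575
  upper = min{1, (1 − p₀)/p₁} = 0.714 / 0.835 ≈ 0.8551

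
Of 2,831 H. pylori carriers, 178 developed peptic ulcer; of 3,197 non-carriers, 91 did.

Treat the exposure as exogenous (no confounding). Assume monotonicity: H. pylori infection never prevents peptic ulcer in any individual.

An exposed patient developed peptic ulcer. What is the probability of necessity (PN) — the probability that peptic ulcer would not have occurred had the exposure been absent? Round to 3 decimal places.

PN ≈ 0.547

p₁ = P(outcome | exposed) = 178/2831 = 0.062875
p₀ = P(outcome | unexposed) = 91/3197 = 0.028464
Under exogeneity and monotonicity, PN = (p₁ − p₀) / p₁.
PN = (0.062875 − 0.028464) / 0.062875 = 0.034411 / 0.062875 ≈ 0.5473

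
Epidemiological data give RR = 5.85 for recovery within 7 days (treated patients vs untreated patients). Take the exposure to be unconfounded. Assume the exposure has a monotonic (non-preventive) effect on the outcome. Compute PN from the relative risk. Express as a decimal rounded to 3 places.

PN ≈ 0.829

Under exogeneity and monotonicity, PN = (RR − 1) / RR = 1 − 1/RR.
PN = (5.85 − 1) / 5.85 = 4.85 / 5.85 ≈ 0.8291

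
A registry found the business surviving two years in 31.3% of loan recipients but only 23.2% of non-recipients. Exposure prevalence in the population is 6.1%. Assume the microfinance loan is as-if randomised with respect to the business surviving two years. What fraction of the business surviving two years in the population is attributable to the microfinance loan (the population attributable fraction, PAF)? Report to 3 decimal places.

PAF ≈ 0.021

p₁ = 0.313, p₀ = 0.232.
Overall risk P(Y=1) = π·p₁ + (1−π)·p₀ = 0.061×0.313 + 0.939×0.232 = 0.23694.
Under exogeneity, PAF = [P(Y=1) − p₀] / P(Y=1).
PAF = (0.23694 − 0.232) / 0.23694 ≈ 0.0209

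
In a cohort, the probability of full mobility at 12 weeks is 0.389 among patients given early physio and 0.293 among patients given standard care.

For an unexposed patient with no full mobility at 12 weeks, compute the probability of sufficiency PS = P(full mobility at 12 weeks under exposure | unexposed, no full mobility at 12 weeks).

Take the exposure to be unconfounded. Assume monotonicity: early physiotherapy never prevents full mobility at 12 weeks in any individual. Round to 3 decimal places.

Let p₁ = 0.389, p₀ = 0.293.
Under exogeneity and monotonicity, PS = (p₁ − p₀) / (1 − p₀).
PS = (0.389 − 0.293) / (1 − 0.293) = 0.096 / 0.707 ≈ 0.1358

PS ≈ 0.136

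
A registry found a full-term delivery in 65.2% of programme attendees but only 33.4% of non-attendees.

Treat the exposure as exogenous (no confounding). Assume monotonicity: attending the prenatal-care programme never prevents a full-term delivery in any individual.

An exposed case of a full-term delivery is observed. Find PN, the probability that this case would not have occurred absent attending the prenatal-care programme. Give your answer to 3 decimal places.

p₁ = 0.652, p₀ = 0.334.
Under exogeneity and monotonicity, PN = (p₁ − p₀) / p₁.
PN = (0.652 − 0.334) / 0.652 = 0.318 / 0.652 ≈ 0.4877

PN ≈ 0.488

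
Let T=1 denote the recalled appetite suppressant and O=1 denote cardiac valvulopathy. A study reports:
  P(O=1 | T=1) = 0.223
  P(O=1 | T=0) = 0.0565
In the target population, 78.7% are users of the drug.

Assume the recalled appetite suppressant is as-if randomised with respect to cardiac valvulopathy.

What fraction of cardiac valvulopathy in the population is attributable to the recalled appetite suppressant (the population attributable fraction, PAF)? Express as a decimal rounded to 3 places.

Let p₁ = 0.223, p₀ = 0.0565.
Overall risk P(Y=1) = π·p₁ + (1−π)·p₀ = 0.787×0.223 + 0.213×0.0565 = 0.18754.
Under exogeneity, PAF = [P(Y=1) − p₀] / P(Y=1).
PAF = (0.18754 − 0.0565) / 0.18754 ≈ 0.6987

PAF ≈ 0.699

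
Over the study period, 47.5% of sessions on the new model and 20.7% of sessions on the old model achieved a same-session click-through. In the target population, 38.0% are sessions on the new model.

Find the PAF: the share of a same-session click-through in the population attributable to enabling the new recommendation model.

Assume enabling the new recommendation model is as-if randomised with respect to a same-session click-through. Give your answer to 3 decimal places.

p₁ = 0.475, p₀ = 0.207.
Overall risk P(Y=1) = π·p₁ + (1−π)·p₀ = 0.38×0.475 + 0.62×0.207 = 0.30884.
Under exogeneity, PAF = [P(Y=1) − p₀] / P(Y=1).
PAF = (0.30884 − 0.207) / 0.30884 ≈ 0.3298

PAF ≈ 0.330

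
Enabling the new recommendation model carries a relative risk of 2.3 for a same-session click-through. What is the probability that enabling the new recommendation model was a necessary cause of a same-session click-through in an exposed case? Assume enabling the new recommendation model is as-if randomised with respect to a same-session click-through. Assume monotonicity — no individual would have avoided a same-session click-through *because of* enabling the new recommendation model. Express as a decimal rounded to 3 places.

Under exogeneity and monotonicity, PN = (RR − 1) / RR = 1 − 1/RR.
PN = (2.3 − 1) / 2.3 = 1.3 / 2.3 ≈ 0.5652

PN ≈ 0.565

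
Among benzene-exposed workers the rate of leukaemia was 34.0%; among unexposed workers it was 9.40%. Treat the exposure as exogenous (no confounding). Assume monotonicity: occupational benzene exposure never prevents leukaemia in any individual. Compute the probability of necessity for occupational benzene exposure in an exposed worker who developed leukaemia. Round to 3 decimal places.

p₁ = 0.34, p₀ = 0.094.
Under exogeneity and monotonicity, PN = (p₁ − p₀) / p₁.
PN = (0.34 − 0.094) / 0.34 = 0.246 / 0.34 ≈ 0.7235

PN ≈ 0.724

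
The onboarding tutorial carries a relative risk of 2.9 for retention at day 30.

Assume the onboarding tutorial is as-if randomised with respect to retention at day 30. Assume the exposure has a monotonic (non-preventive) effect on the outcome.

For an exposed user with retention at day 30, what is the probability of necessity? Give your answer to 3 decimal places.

Under exogeneity and monotonicity, PN = (RR − 1) / RR = 1 − 1/RR.
PN = (2.9 − 1) / 2.9 = 1.9 / 2.9 ≈ 0.6552

PN ≈ 0.655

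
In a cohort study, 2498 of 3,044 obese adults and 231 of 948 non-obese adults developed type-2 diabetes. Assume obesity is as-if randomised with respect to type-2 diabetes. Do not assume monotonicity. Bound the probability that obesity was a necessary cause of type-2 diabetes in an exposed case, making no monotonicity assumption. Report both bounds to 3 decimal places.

0.703 ≤ PN ≤ 0.922

p₁ = P(outcome | exposed) = 2498/3044 = 0.82063
p₀ = P(outcome | unexposed) = 231/948 = 0.24367
Under exogeneity alone the bounds on PN are max{0,(p₁−p₀)/p₁} ≤ PN ≤ min{1,(1−p₀)/p₁}.
  lower = (p₁ − p₀)/p₁ = 0.57696 / 0.82063 ≈ 0.7031
  upper = min{1, (1 − p₀)/p₁} = 0.75633 / 0.82063 ≈ 0.9216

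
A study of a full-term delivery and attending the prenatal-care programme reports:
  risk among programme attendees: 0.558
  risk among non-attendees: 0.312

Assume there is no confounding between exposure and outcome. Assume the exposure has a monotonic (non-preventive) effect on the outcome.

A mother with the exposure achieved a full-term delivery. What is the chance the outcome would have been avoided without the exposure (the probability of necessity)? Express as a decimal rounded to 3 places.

Let p₁ = 0.558, p₀ = 0.312.
Under exogeneity and monotonicity, PN = (p₁ − p₀) / p₁.
PN = (0.558 − 0.312) / 0.558 = 0.246 / 0.558 ≈ 0.4409

PN ≈ 0.441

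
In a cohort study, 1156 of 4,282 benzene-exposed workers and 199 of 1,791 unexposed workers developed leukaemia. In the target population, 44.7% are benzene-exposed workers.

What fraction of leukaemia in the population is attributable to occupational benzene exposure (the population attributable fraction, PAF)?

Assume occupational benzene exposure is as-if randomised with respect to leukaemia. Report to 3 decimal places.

p₁ = P(outcome | exposed) = 1156/4282 = 0.26997
p₀ = P(outcome | unexposed) = 199/1791 = 0.11111
Overall risk P(Y=1) = π·p₁ + (1−π)·p₀ = 0.447×0.26997 + 0.553×0.11111 = 0.18212.
Under exogeneity, PAF = [P(Y=1) − p₀] / P(Y=1).
PAF = (0.18212 − 0.11111) / 0.18212 ≈ 0.3899

PAF ≈ 0.390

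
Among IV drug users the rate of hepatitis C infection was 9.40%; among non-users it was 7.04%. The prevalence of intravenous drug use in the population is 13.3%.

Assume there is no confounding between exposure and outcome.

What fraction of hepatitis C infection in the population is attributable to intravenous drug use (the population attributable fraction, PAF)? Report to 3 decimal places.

PAF ≈ 0.043

p₁ = 0.094, p₀ = 0.0704.
Overall risk P(Y=1) = π·p₁ + (1−π)·p₀ = 0.133×0.094 + 0.867×0.0704 = 0.073539.
Under exogeneity, PAF = [P(Y=1) − p₀] / P(Y=1).
PAF = (0.073539 − 0.0704) / 0.073539 ≈ 0.0427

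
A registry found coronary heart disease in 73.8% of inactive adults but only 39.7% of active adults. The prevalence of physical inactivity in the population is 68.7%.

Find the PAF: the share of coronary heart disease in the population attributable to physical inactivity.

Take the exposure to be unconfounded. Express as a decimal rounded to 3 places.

PAF ≈ 0.371

p₁ = 0.738, p₀ = 0.397.
Overall risk P(Y=1) = π·p₁ + (1−π)·p₀ = 0.687×0.738 + 0.313×0.397 = 0.63127.
Under exogeneity, PAF = [P(Y=1) − p₀] / P(Y=1).
PAF = (0.63127 − 0.397) / 0.63127 ≈ 0.3711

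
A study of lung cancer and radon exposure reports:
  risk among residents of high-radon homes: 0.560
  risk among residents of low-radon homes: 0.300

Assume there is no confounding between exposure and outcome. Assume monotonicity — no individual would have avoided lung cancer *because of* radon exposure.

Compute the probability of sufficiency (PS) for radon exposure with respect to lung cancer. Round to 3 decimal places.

PS ≈ 0.371

Let p₁ = 0.56, p₀ = 0.3.
Under exogeneity and monotonicity, PS = (p₁ − p₀) / (1 − p₀).
PS = (0.56 − 0.3) / (1 − 0.3) = 0.26 / 0.7 ≈ 0.3714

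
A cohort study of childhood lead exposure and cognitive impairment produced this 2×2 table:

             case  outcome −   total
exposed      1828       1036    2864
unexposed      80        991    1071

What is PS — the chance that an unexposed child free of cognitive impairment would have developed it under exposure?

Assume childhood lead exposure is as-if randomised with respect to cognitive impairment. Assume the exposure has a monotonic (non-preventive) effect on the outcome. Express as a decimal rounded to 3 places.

PS ≈ 0.609

p₁ = P(outcome | exposed) = 1828/2864 = 0.63827
p₀ = P(outcome | unexposed) = 80/1071 = 0.074697
Under exogeneity and monotonicity, PS = (p₁ − p₀)/(1 − p₀).
PS = (0.63827 − 0.074697) / 0.9253 ≈ 0.6091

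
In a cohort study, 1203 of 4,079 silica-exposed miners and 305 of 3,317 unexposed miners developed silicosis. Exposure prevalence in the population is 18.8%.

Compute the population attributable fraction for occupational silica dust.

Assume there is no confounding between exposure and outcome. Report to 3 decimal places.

p₁ = P(outcome | exposed) = 1203/4079 = 0.29493
p₀ = P(outcome | unexposed) = 305/3317 = 0.091951
Overall risk P(Y=1) = π·p₁ + (1−π)·p₀ = 0.188×0.29493 + 0.812×0.091951 = 0.13011.
Under exogeneity, PAF = [P(Y=1) − p₀] / P(Y=1).
PAF = (0.13011 − 0.091951) / 0.13011 ≈ 0.2933

PAF ≈ 0.293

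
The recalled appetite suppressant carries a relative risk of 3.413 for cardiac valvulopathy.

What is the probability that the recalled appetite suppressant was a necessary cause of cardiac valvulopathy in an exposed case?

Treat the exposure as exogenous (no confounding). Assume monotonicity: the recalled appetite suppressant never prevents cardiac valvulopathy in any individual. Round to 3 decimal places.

PN ≈ 0.707

Under exogeneity and monotonicity, PN = (RR − 1) / RR = 1 − 1/RR.
PN = (3.413 − 1) / 3.413 = 2.413 / 3.413 ≈ 0.7070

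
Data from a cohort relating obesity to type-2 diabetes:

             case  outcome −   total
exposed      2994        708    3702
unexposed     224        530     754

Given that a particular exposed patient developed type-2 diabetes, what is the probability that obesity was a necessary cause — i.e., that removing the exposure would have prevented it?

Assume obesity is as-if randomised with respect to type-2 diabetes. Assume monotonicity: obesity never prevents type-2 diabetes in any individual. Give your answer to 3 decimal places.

p₁ = P(outcome | exposed) = 2994/3702 = 0.80875
p₀ = P(outcome | unexposed) = 224/754 = 0.29708
Under exogeneity and monotonicity, PN = (p₁ − p₀) / p₁.
PN = (0.80875 − 0.29708) / 0.80875 = 0.51167 / 0.80875 ≈ 0.6327

PN ≈ 0.633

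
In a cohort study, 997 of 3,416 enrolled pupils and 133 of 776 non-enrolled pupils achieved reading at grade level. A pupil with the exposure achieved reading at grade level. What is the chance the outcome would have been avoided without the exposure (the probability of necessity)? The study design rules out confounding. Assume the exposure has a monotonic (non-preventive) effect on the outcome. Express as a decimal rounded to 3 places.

p₁ = P(outcome | exposed) = 997/3416 = 0.29186
p₀ = P(outcome | unexposed) = 133/776 = 0.17139
Under exogeneity and monotonicity, PN = (p₁ − p₀) / p₁.
PN = (0.29186 − 0.17139) / 0.29186 = 0.12047 / 0.29186 ≈ 0.4128

PN ≈ 0.413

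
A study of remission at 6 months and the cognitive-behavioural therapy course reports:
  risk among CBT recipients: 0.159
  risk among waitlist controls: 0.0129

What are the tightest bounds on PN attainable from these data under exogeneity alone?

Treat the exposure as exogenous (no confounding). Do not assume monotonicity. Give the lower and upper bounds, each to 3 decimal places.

Let p₁ = 0.159, p₀ = 0.0129.
Under exogeneity alone the bounds on PN are max{0,(p₁−p₀)/p₁} ≤ PN ≤ min{1,(1−p₀)/p₁}.
  lower = (p₁ − p₀)/p₁ = 0.1461 / 0.159 ≈ 0.9189
  upper = min{1, (1 − p₀)/p₁} = 0.9871 / 0.159 ≈ 6.2082 → capped at 1

0.919 ≤ PN ≤ 1.000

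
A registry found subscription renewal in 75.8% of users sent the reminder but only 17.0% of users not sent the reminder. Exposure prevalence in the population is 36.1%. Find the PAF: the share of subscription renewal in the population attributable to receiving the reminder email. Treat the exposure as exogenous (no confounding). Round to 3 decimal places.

p₁ = 0.758, p₀ = 0.17.
Overall risk P(Y=1) = π·p₁ + (1−π)·p₀ = 0.361×0.758 + 0.639×0.17 = 0.38227.
Under exogeneity, PAF = [P(Y=1) − p₀] / P(Y=1).
PAF = (0.38227 − 0.17) / 0.38227 ≈ 0.5553

PAF ≈ 0.555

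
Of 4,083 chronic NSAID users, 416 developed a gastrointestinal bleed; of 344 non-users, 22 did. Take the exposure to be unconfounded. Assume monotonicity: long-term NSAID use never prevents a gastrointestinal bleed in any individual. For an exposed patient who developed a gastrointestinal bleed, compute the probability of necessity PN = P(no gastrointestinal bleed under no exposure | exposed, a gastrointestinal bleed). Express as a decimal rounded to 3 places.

PN ≈ 0.372

p₁ = P(outcome | exposed) = 416/4083 = 0.10189
p₀ = P(outcome | unexposed) = 22/344 = 0.063953
Under exogeneity and monotonicity, PN = (p₁ − p₀) / p₁.
PN = (0.10189 − 0.063953) / 0.10189 = 0.037932 / 0.10189 ≈ 0.3723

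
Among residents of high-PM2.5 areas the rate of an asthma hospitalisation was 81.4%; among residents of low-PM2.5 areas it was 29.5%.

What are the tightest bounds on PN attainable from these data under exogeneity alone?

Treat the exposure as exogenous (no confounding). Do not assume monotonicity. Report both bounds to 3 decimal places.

0.638 ≤ PN ≤ 0.866

p₁ = 0.814, p₀ = 0.295.
Under exogeneity alone the bounds on PN are max{0,(p₁−p₀)/p₁} ≤ PN ≤ min{1,(1−p₀)/p₁}.
  lower = (p₁ − p₀)/p₁ = 0.519 / 0.814 ≈ 0.6376
  upper = min{1, (1 − p₀)/p₁} = 0.705 / 0.814 ≈ 0.8661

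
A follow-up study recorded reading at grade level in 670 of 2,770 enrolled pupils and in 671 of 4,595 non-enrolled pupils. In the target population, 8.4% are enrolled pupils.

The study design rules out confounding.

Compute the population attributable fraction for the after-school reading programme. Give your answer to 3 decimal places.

PAF ≈ 0.052

p₁ = P(outcome | exposed) = 670/2770 = 0.24188
p₀ = P(outcome | unexposed) = 671/4595 = 0.14603
Overall risk P(Y=1) = π·p₁ + (1−π)·p₀ = 0.084×0.24188 + 0.916×0.14603 = 0.15408.
Under exogeneity, PAF = [P(Y=1) − p₀] / P(Y=1).
PAF = (0.15408 − 0.14603) / 0.15408 ≈ 0.0523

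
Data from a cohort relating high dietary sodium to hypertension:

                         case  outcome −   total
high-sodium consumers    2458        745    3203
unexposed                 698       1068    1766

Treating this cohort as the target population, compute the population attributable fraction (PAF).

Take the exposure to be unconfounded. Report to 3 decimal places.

p₁ = P(outcome | exposed) = 2458/3203 = 0.76741
p₀ = P(outcome | unexposed) = 698/1766 = 0.39524
Exposure prevalence π = 3203/4969 = 0.6446; overall risk P(Y=1) = 0.63514.
Under exogeneity, PAF = [P(Y=1) − p₀]/P(Y=1).
PAF = (0.63514 − 0.39524) / 0.63514 ≈ 0.3777

PAF ≈ 0.378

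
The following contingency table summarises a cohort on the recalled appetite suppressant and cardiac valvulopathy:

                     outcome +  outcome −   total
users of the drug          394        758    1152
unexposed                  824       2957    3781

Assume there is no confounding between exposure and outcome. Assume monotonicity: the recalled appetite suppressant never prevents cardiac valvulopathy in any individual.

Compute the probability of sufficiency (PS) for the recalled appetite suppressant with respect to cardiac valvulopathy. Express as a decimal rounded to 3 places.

PS ≈ 0.159

p₁ = P(outcome | exposed) = 394/1152 = 0.34201
p₀ = P(outcome | unexposed) = 824/3781 = 0.21793
Under exogeneity and monotonicity, PS = (p₁ − p₀) / (1 − p₀).
PS = (0.34201 − 0.21793) / (1 − 0.21793) = 0.12408 / 0.78207 ≈ 0.1587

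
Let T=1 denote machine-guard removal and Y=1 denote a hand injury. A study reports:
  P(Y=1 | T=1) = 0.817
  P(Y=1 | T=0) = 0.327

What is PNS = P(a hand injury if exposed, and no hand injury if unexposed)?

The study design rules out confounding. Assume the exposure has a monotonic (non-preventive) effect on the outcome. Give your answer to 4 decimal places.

PNS ≈ 0.4900

Let p₁ = 0.817, p₀ = 0.327.
Under exogeneity and monotonicity, PNS = p₁ − p₀.
PNS = 0.817 − 0.327 = 0.49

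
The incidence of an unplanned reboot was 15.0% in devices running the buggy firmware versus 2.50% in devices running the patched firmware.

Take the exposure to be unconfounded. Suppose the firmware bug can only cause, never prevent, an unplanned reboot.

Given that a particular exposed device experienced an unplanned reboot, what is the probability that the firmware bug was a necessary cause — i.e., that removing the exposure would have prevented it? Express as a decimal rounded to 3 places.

p₁ = 0.15, p₀ = 0.025.
Under exogeneity and monotonicity, PN = (p₁ − p₀) / p₁.
PN = (0.15 − 0.025) / 0.15 = 0.125 / 0.15 ≈ 0.8333

PN ≈ 0.833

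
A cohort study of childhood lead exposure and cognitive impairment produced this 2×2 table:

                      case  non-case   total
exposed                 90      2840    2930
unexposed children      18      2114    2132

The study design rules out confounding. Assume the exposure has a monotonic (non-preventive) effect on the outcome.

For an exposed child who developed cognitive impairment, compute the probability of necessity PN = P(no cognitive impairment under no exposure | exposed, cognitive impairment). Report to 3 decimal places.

p₁ = P(outcome | exposed) = 90/2930 = 0.030717
p₀ = P(outcome | unexposed) = 18/2132 = 0.0084428
Under exogeneity and monotonicity, PN = (p₁ − p₀) / p₁.
PN = (0.030717 − 0.0084428) / 0.030717 = 0.022274 / 0.030717 ≈ 0.7251

PN ≈ 0.725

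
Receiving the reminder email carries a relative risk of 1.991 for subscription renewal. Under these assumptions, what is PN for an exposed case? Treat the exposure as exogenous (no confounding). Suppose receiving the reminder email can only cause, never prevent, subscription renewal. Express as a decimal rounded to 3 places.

Under exogeneity and monotonicity, PN = (RR − 1) / RR = 1 − 1/RR.
PN = (1.991 − 1) / 1.991 = 0.991 / 1.991 ≈ 0.4977

PN ≈ 0.498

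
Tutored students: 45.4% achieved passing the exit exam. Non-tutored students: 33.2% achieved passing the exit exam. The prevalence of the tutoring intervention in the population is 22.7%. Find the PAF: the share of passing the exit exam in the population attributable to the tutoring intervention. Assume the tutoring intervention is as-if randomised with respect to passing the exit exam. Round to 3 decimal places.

p₁ = 0.454, p₀ = 0.332.
Overall risk P(Y=1) = π·p₁ + (1−π)·p₀ = 0.227×0.454 + 0.773×0.332 = 0.35969.
Under exogeneity, PAF = [P(Y=1) − p₀] / P(Y=1).
PAF = (0.35969 − 0.332) / 0.35969 ≈ 0.0770

PAF ≈ 0.077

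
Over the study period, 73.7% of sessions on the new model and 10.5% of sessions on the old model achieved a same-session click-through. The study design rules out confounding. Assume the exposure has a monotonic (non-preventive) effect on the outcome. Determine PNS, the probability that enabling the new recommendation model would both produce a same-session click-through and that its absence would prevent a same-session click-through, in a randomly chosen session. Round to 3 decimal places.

PNS ≈ 0.632

p₁ = 0.737, p₀ = 0.105.
Under exogeneity and monotonicity, PNS = p₁ − p₀.
PNS = 0.737 − 0.105 = 0.632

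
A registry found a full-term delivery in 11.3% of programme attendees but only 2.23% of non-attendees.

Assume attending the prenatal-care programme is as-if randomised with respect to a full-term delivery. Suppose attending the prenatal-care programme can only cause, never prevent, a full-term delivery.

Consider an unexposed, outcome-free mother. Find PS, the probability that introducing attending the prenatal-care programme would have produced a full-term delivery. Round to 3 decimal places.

p₁ = 0.113, p₀ = 0.0223.
Under exogeneity and monotonicity, PS = (p₁ − p₀) / (1 − p₀).
PS = (0.113 − 0.0223) / (1 − 0.0223) = 0.0907 / 0.9777 ≈ 0.0928

PS ≈ 0.093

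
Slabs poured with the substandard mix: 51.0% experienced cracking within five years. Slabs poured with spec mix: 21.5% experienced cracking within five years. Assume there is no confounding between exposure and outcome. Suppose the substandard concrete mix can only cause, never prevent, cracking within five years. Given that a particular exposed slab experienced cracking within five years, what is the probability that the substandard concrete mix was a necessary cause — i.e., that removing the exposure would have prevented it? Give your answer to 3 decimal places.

p₁ = 0.51, p₀ = 0.215.
Under exogeneity and monotonicity, PN = (p₁ − p₀) / p₁.
PN = (0.51 − 0.215) / 0.51 = 0.295 / 0.51 ≈ 0.5784

PN ≈ 0.578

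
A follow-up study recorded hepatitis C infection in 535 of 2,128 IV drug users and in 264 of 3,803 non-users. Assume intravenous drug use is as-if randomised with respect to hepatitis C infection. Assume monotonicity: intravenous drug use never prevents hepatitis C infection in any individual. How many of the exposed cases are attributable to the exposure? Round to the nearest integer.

p₁ = P(outcome | exposed) = 535/2128 = 0.25141
p₀ = P(outcome | unexposed) = 264/3803 = 0.069419
PN = (p₁ − p₀)/p₁ = (0.25141 − 0.069419) / 0.25141 ≈ 0.72388.
Attributable cases ≈ PN × (exposed cases) = 0.72388 × 535 ≈ 387.28.

about 387 cases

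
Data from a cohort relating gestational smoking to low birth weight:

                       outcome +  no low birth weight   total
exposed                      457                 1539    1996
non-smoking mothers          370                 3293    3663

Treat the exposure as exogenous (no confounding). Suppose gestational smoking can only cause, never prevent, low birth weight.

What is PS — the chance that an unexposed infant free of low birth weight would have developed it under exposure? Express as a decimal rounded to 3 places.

p₁ = P(outcome | exposed) = 457/1996 = 0.22896
p₀ = P(outcome | unexposed) = 370/3663 = 0.10101
Under exogeneity and monotonicity, PS = (p₁ − p₀) / (1 − p₀).
PS = (0.22896 − 0.10101) / (1 − 0.10101) = 0.12795 / 0.89899 ≈ 0.1423

PS ≈ 0.142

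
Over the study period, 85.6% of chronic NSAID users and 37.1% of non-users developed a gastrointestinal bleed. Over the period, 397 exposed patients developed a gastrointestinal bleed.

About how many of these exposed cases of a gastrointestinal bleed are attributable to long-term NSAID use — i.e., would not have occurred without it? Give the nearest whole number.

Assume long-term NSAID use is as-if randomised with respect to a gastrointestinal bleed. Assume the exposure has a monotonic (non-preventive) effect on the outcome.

about 225 cases

p₁ = 0.856, p₀ = 0.371.
PN = (p₁ − p₀)/p₁ = (0.856 − 0.371) / 0.856 ≈ 0.56659.
Attributable cases ≈ PN × (exposed cases) = 0.56659 × 397 ≈ 224.94.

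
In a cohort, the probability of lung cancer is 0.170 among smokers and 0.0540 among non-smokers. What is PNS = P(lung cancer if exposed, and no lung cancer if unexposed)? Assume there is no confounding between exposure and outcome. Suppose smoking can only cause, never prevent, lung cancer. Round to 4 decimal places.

Let p₁ = 0.17, p₀ = 0.054.
Under exogeneity and monotonicity, PNS = p₁ − p₀.
PNS = 0.17 − 0.054 = 0.116

PNS ≈ 0.1160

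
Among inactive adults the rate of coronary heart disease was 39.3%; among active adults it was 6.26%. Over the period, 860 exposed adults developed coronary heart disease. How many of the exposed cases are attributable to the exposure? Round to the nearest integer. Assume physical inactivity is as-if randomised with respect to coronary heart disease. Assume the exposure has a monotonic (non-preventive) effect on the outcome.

about 723 cases

p₁ = 0.393, p₀ = 0.0626.
PN = (p₁ − p₀)/p₁ = (0.393 − 0.0626) / 0.393 ≈ 0.84071.
Attributable cases ≈ PN × (exposed cases) = 0.84071 × 860 ≈ 723.01.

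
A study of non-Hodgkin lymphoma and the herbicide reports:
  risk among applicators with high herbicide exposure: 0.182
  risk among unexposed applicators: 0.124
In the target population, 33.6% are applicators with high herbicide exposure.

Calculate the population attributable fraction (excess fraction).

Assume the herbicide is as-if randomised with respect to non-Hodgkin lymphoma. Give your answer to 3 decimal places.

Let p₁ = 0.182, p₀ = 0.124.
Overall risk P(Y=1) = π·p₁ + (1−π)·p₀ = 0.336×0.182 + 0.664×0.124 = 0.14349.
Under exogeneity, PAF = [P(Y=1) − p₀] / P(Y=1).
PAF = (0.14349 − 0.124) / 0.14349 ≈ 0.1358

PAF ≈ 0.136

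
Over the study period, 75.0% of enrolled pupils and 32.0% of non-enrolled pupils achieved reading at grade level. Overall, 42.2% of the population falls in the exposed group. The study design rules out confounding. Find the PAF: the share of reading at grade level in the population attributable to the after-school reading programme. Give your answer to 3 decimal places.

p₁ = 0.75, p₀ = 0.32.
Overall risk P(Y=1) = π·p₁ + (1−π)·p₀ = 0.422×0.75 + 0.578×0.32 = 0.50146.
Under exogeneity, PAF = [P(Y=1) − p₀] / P(Y=1).
PAF = (0.50146 − 0.32) / 0.50146 ≈ 0.3619

PAF ≈ 0.362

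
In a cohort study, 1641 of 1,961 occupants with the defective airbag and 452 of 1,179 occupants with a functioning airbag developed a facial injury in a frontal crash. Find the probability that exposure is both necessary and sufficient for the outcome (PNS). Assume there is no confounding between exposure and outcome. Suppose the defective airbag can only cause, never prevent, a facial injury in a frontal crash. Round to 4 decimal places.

PNS ≈ 0.4534

p₁ = P(outcome | exposed) = 1641/1961 = 0.83682
p₀ = P(outcome | unexposed) = 452/1179 = 0.38338
Under exogeneity and monotonicity, PNS = p₁ − p₀.
PNS = 0.83682 − 0.38338 = 0.45344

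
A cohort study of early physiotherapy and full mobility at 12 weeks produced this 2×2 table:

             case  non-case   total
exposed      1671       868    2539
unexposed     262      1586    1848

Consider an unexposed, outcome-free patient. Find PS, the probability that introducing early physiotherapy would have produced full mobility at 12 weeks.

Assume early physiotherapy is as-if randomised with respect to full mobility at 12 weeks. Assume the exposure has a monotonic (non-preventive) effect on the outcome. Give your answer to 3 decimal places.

p₁ = P(outcome | exposed) = 1671/2539 = 0.65813
p₀ = P(outcome | unexposed) = 262/1848 = 0.14177
Under exogeneity and monotonicity, PS = (p₁ − p₀)/(1 − p₀).
PS = (0.65813 − 0.14177) / 0.85823 ≈ 0.6017

PS ≈ 0.602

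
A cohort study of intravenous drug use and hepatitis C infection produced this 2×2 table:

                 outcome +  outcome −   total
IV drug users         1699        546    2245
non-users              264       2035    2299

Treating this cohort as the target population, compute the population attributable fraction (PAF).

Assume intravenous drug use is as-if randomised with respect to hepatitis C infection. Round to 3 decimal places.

p₁ = P(outcome | exposed) = 1699/2245 = 0.75679
p₀ = P(outcome | unexposed) = 264/2299 = 0.11483
Exposure prevalence π = 2245/4544 = 0.49406; overall risk P(Y=1) = 0.432.
Under exogeneity, PAF = [P(Y=1) − p₀]/P(Y=1).
PAF = (0.432 − 0.11483) / 0.432 ≈ 0.7342

PAF ≈ 0.734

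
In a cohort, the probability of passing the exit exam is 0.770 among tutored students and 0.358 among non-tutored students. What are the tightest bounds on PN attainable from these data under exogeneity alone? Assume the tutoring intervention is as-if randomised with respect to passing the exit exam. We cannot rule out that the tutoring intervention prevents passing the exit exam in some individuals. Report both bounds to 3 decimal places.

0.535 ≤ PN ≤ 0.834

Let p₁ = 0.77, p₀ = 0.358.
Under exogeneity alone the bounds on PN are max{0,(p₁−p₀)/p₁} ≤ PN ≤ min{1,(1−p₀)/p₁}.
  lower = (p₁ − p₀)/p₁ = 0.412 / 0.77 ≈ 0.5351
  upper = min{1, (1 − p₀)/p₁} = 0.642 / 0.77 ≈ 0.8338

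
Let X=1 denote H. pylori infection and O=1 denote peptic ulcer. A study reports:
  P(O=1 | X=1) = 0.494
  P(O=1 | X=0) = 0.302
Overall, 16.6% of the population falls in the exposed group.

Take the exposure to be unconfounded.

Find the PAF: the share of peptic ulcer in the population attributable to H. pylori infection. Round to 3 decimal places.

PAF ≈ 0.095

Let p₁ = 0.494, p₀ = 0.302.
Overall risk P(Y=1) = π·p₁ + (1−π)·p₀ = 0.166×0.494 + 0.834×0.302 = 0.33387.
Under exogeneity, PAF = [P(Y=1) − p₀] / P(Y=1).
PAF = (0.33387 − 0.302) / 0.33387 ≈ 0.0955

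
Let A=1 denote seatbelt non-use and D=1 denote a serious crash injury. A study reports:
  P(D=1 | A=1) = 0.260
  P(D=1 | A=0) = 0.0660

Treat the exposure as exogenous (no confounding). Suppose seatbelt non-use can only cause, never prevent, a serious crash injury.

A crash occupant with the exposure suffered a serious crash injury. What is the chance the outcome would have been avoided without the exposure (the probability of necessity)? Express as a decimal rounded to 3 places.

PN ≈ 0.746

Let p₁ = 0.26, p₀ = 0.066.
Under exogeneity and monotonicity, PN = (p₁ − p₀) / p₁.
PN = (0.26 − 0.066) / 0.26 = 0.194 / 0.26 ≈ 0.7462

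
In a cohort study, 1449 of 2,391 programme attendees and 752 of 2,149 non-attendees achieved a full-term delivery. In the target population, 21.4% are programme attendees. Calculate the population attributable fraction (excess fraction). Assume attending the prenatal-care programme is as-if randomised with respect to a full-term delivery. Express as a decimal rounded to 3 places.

p₁ = P(outcome | exposed) = 1449/2391 = 0.60602
p₀ = P(outcome | unexposed) = 752/2149 = 0.34993
Overall risk P(Y=1) = π·p₁ + (1−π)·p₀ = 0.214×0.60602 + 0.786×0.34993 = 0.40473.
Under exogeneity, PAF = [P(Y=1) − p₀] / P(Y=1).
PAF = (0.40473 − 0.34993) / 0.40473 ≈ 0.1354

PAF ≈ 0.135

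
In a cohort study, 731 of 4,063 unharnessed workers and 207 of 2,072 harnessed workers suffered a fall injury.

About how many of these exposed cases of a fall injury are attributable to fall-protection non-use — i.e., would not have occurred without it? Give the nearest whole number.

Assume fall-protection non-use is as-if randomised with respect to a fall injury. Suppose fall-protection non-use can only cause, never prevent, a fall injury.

p₁ = P(outcome | exposed) = 731/4063 = 0.17992
p₀ = P(outcome | unexposed) = 207/2072 = 0.099903
PN = (p₁ − p₀)/p₁ = (0.17992 − 0.099903) / 0.17992 ≈ 0.44472.
Attributable cases ≈ PN × (exposed cases) = 0.44472 × 731 ≈ 325.09.

about 325 cases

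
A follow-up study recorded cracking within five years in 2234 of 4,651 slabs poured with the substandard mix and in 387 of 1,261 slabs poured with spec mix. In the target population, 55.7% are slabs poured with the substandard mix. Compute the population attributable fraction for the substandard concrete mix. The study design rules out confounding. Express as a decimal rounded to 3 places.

p₁ = P(outcome | exposed) = 2234/4651 = 0.48033
p₀ = P(outcome | unexposed) = 387/1261 = 0.3069
Overall risk P(Y=1) = π·p₁ + (1−π)·p₀ = 0.557×0.48033 + 0.443×0.3069 = 0.4035.
Under exogeneity, PAF = [P(Y=1) − p₀] / P(Y=1).
PAF = (0.4035 − 0.3069) / 0.4035 ≈ 0.2394

PAF ≈ 0.239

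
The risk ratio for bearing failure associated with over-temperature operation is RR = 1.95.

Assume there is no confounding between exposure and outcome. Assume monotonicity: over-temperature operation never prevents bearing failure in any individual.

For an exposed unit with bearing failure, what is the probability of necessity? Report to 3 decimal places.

PN ≈ 0.487

Under exogeneity and monotonicity, PN = (RR − 1) / RR = 1 − 1/RR.
PN = (1.95 − 1) / 1.95 = 0.95 / 1.95 ≈ 0.4872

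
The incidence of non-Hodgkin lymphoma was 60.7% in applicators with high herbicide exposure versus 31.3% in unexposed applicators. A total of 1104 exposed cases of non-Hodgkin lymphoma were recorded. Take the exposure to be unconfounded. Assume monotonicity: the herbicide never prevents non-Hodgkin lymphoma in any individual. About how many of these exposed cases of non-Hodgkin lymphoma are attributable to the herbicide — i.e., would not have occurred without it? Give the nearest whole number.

p₁ = 0.607, p₀ = 0.313.
PN = (p₁ − p₀)/p₁ = (0.607 − 0.313) / 0.607 ≈ 0.48435.
Attributable cases ≈ PN × (exposed cases) = 0.48435 × 1104 ≈ 534.72.

about 535 cases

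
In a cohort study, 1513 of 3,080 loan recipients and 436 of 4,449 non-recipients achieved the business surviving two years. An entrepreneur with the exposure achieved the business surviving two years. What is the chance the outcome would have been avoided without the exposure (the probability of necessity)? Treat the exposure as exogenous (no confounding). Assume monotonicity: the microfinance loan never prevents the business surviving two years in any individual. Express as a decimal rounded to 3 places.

p₁ = P(outcome | exposed) = 1513/3080 = 0.49123
p₀ = P(outcome | unexposed) = 436/4449 = 0.098
Under exogeneity and monotonicity, PN = (p₁ − p₀) / p₁.
PN = (0.49123 − 0.098) / 0.49123 = 0.39323 / 0.49123 ≈ 0.8005

PN ≈ 0.801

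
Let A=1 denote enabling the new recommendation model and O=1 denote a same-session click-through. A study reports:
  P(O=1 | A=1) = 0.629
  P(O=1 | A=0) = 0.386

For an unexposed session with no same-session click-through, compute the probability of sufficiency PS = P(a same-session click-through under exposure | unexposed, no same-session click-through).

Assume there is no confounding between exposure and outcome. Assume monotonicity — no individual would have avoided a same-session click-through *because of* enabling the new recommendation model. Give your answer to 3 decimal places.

Let p₁ = 0.629, p₀ = 0.386.
Under exogeneity and monotonicity, PS = (p₁ − p₀) / (1 − p₀).
PS = (0.629 − 0.386) / (1 − 0.386) = 0.243 / 0.614 ≈ 0.3958

PS ≈ 0.396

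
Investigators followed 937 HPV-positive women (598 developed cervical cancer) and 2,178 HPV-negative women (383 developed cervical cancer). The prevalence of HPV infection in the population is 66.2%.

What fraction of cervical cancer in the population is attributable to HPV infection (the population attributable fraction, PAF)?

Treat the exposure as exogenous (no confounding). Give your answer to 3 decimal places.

p₁ = P(outcome | exposed) = 598/937 = 0.63821
p₀ = P(outcome | unexposed) = 383/2178 = 0.17585
Overall risk P(Y=1) = π·p₁ + (1−π)·p₀ = 0.662×0.63821 + 0.338×0.17585 = 0.48193.
Under exogeneity, PAF = [P(Y=1) − p₀] / P(Y=1).
PAF = (0.48193 − 0.17585) / 0.48193 ≈ 0.6351

PAF ≈ 0.635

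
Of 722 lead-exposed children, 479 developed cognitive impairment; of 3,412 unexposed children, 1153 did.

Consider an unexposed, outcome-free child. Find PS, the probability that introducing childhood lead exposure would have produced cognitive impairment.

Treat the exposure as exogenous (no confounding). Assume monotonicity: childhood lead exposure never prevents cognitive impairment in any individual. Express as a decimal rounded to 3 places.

PS ≈ 0.492

p₁ = P(outcome | exposed) = 479/722 = 0.66343
p₀ = P(outcome | unexposed) = 1153/3412 = 0.33792
Under exogeneity and monotonicity, PS = (p₁ − p₀) / (1 − p₀).
PS = (0.66343 − 0.33792) / (1 − 0.33792) = 0.32551 / 0.66208 ≈ 0.4917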